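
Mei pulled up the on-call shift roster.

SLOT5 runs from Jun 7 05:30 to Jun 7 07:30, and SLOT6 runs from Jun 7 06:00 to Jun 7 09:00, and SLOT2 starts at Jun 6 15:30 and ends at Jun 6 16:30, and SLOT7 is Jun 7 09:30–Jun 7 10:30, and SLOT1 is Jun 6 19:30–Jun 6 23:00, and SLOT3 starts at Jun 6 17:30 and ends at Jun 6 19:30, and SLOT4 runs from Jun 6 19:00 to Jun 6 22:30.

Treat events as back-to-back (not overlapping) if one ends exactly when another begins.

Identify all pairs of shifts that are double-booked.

SLOT1 & SLOT4, SLOT3 & SLOT4, SLOT5 & SLOT6

Two intervals overlap when each starts before the other ends.
Sorted by start: SLOT2, SLOT3, SLOT4, SLOT1, SLOT5, SLOT6, SLOT7.
SLOT3 starts after SLOT2 ends, so SLOT2 has no further overlaps.
SLOT4 starts before SLOT3 ends → SLOT3 and SLOT4 overlap.
SLOT1 starts exactly when SLOT3 ends (back-to-back, no overlap), so SLOT3 has no further overlaps.
SLOT1 starts before SLOT4 ends → SLOT4 and SLOT1 overlap.
SLOT5 starts after SLOT4 ends, so SLOT4 has no further overlaps.
SLOT5 starts after SLOT1 ends, so SLOT1 has no further overlaps.
SLOT6 starts before SLOT5 ends → SLOT5 and SLOT6 overlap.
SLOT7 starts after SLOT5 ends.
SLOT7 starts after SLOT6 ends.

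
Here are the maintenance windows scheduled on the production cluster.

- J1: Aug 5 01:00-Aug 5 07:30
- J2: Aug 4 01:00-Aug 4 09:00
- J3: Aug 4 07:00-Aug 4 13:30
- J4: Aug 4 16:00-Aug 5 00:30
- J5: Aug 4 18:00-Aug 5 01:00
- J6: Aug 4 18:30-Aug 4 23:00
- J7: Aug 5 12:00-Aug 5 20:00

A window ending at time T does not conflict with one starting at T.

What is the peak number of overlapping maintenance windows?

3

Walk through starts and ends in time order (an end at T is processed before a start at T):
Aug 4 01:00 start J2 → 1
Aug 4 07:00 start J3 → 2
Aug 4 09:00 end J2 → 1
Aug 4 13:30 end J3 → 0
Aug 4 16:00 start J4 → 1
Aug 4 18:00 start J5 → 2
Aug 4 18:30 start J6 → 3
Aug 4 23:00 end J6 → 2
Aug 5 00:30 end J4 → 1
Aug 5 01:00 end J5 → 0
Aug 5 01:00 start J1 → 1
Aug 5 07:30 end J1 → 0
Aug 5 12:00 start J7 → 1
Aug 5 20:00 end J7 → 0
Peak is 3, at Aug 4 18:30 (J4, J5, J6).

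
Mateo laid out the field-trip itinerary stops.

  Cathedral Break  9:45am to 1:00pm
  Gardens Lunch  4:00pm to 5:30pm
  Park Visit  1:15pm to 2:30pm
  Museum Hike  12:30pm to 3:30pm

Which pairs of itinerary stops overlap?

Sorted by start: Cathedral Break, Museum Hike, Park Visit, Gardens Lunch.
Museum Hike starts before Cathedral Break ends → Cathedral Break and Museum Hike overlap.
Park Visit starts after Cathedral Break ends, so Cathedral Break has no further overlaps.
Park Visit starts before Museum Hike ends → Museum Hike and Park Visit overlap.
Gardens Lunch starts after Museum Hike ends.
Gardens Lunch starts after Park Visit ends.

Cathedral Break & Museum Hike, Museum Hike & Park Visit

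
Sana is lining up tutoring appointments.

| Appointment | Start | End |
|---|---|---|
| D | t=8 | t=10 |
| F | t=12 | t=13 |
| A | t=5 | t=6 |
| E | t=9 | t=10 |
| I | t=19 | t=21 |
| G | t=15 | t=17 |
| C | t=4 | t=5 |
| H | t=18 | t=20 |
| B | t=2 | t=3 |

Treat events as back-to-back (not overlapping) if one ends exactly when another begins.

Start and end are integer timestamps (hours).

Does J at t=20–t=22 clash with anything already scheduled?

B: ends t=3 at or before J starts t=20 → clear.
C: ends t=5 at or before J starts t=20 → clear.
A: ends t=6 at or before J starts t=20 → clear.
D: ends t=10 at or before J starts t=20 → clear.
E: ends t=10 at or before J starts t=20 → clear.
F: ends t=13 at or before J starts t=20 → clear.
G: ends t=17 at or before J starts t=20 → clear.
H: ends t=20 at or before J starts t=20 → clear.
I: starts t=19 before J ends t=22, and ends t=21 after J starts t=20 → overlap.
J overlaps I.

Yes — it overlaps I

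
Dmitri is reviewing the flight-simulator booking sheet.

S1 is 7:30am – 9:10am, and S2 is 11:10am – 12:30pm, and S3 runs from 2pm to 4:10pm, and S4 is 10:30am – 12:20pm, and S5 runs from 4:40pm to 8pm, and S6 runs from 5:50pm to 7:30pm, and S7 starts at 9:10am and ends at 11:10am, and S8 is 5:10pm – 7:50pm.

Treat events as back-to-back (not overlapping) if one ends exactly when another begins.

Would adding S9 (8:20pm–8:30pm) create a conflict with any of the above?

No — it doesn't clash with anything

S1: ends 9:10am at or before S9 starts 8:20pm → clear.
S7: ends 11:10am at or before S9 starts 8:20pm → clear.
S4: ends 12:20pm at or before S9 starts 8:20pm → clear.
S2: ends 12:30pm at or before S9 starts 8:20pm → clear.
S3: ends 4:10pm at or before S9 starts 8:20pm → clear.
S5: ends 8pm at or before S9 starts 8:20pm → clear.
S8: ends 7:50pm at or before S9 starts 8:20pm → clear.
S6: ends 7:30pm at or before S9 starts 8:20pm → clear.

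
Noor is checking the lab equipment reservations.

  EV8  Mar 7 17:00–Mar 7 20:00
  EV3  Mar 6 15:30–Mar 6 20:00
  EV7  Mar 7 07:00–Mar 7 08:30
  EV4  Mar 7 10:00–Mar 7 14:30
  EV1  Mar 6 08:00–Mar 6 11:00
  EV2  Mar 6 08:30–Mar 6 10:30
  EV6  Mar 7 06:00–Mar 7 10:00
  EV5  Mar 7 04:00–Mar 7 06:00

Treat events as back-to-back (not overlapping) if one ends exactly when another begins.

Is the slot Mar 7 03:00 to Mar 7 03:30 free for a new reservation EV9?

Yes — the slot is free

EV1: ends Mar 6 11:00 at or before EV9 starts Mar 7 03:00 → clear.
EV2: ends Mar 6 10:30 at or before EV9 starts Mar 7 03:00 → clear.
EV3: ends Mar 6 20:00 at or before EV9 starts Mar 7 03:00 → clear.
EV5: starts Mar 7 04:00 at or after EV9 ends Mar 7 03:30 → clear.
EV6: starts Mar 7 06:00 at or after EV9 ends Mar 7 03:30 → clear.
EV7: starts Mar 7 07:00 at or after EV9 ends Mar 7 03:30 → clear.
EV4: starts Mar 7 10:00 at or after EV9 ends Mar 7 03:30 → clear.
EV8: starts Mar 7 17:00 at or after EV9 ends Mar 7 03:30 → clear.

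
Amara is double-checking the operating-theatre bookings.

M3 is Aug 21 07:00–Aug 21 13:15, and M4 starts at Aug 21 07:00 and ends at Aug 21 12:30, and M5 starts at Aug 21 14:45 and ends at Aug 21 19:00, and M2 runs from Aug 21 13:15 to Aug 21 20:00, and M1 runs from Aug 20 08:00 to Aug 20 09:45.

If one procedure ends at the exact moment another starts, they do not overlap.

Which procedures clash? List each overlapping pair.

M2 & M5, M3 & M4

Sorted by start: M1, M3, M4, M2, M5.
M3 starts after M1 ends, so M1 has no further overlaps.
M4 starts before M3 ends → M3 and M4 overlap.
M2 starts exactly when M3 ends (back-to-back, no overlap), so M3 has no further overlaps.
M2 starts after M4 ends, so M4 has no further overlaps.
M5 starts before M2 ends → M2 and M5 overlap.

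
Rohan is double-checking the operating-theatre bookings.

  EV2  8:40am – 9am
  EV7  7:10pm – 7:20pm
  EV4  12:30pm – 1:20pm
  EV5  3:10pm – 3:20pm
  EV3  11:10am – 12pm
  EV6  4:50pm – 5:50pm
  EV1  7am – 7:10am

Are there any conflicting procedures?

No

Check each pair: they overlap iff neither finishes before the other starts.
Sorted by start: EV1, EV2, EV3, EV4, EV5, EV6, EV7.
EV2 starts after EV1 ends — done with EV1.
EV3 starts after EV2 ends — done with EV2.
EV4 starts after EV3 ends — done with EV3.
EV5 starts after EV4 ends — done with EV4.
EV6 starts after EV5 ends — done with EV5.
EV7 starts after EV6 ends.
Every pair is clear; the schedule has no overlaps.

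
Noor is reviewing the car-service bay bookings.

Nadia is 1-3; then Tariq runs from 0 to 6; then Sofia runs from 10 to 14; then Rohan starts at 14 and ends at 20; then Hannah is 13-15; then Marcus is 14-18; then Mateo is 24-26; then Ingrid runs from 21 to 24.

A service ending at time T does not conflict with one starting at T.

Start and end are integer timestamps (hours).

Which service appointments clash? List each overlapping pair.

Sorted by start: Tariq, Nadia, Sofia, Hannah, Rohan, Marcus, Ingrid, Mateo.
Nadia starts before Tariq ends → Tariq and Nadia overlap.
Sofia starts after Tariq ends, so nothing later overlaps Tariq either.
Sofia starts after Nadia ends, so nothing later overlaps Nadia either.
Hannah starts before Sofia ends → Sofia and Hannah overlap.
Rohan starts exactly when Sofia ends (back-to-back, no overlap), so nothing later overlaps Sofia either.
Rohan starts before Hannah ends → Hannah and Rohan overlap.
Marcus starts before Hannah ends → Hannah and Marcus overlap.
Ingrid starts after Hannah ends, so nothing later overlaps Hannah either.
Marcus starts before Rohan ends → Rohan and Marcus overlap.
Ingrid starts after Rohan ends, so nothing later overlaps Rohan either.
Ingrid starts after Marcus ends, so nothing later overlaps Marcus either.
Mateo starts exactly when Ingrid ends (back-to-back, no overlap).

Hannah & Marcus, Hannah & Rohan, Hannah & Sofia, Marcus & Rohan, Nadia & Tariq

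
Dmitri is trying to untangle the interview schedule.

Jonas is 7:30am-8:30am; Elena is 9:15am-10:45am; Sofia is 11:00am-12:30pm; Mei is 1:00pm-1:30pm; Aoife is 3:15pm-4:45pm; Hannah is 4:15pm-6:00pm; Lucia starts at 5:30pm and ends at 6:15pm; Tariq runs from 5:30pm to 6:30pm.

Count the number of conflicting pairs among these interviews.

Sorted by start: Jonas, Elena, Sofia, Mei, Aoife, Hannah, Lucia, Tariq.
Elena starts after Jonas ends, so nothing later overlaps Jonas either.
Sofia starts after Elena ends, so nothing later overlaps Elena either.
Mei starts after Sofia ends, so nothing later overlaps Sofia either.
Aoife starts after Mei ends, so nothing later overlaps Mei either.
Hannah starts before Aoife ends → Aoife and Hannah overlap.
Lucia starts after Aoife ends, so nothing later overlaps Aoife either.
Lucia starts before Hannah ends → Hannah and Lucia overlap.
Tariq starts before Hannah ends → Hannah and Tariq overlap.
Tariq starts before Lucia ends → Lucia and Tariq overlap.
Overlapping pairs: Aoife & Hannah, Hannah & Lucia, Hannah & Tariq, Lucia & Tariq — 4 in total.

4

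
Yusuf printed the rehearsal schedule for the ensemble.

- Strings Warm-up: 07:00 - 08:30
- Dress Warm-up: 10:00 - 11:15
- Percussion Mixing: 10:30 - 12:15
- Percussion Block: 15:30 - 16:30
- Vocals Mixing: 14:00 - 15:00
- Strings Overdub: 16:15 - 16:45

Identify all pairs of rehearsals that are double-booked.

Dress Warm-up & Percussion Mixing, Percussion Block & Strings Overdub

Sorted by start: Strings Warm-up, Dress Warm-up, Percussion Mixing, Vocals Mixing, Percussion Block, Strings Overdub.
Dress Warm-up starts after Strings Warm-up ends, so nothing later overlaps Strings Warm-up either.
Percussion Mixing starts before Dress Warm-up ends → Dress Warm-up and Percussion Mixing overlap.
Vocals Mixing starts after Dress Warm-up ends, so nothing later overlaps Dress Warm-up either.
Vocals Mixing starts after Percussion Mixing ends, so nothing later overlaps Percussion Mixing either.
Percussion Block starts after Vocals Mixing ends, so nothing later overlaps Vocals Mixing either.
Strings Overdub starts before Percussion Block ends → Percussion Block and Strings Overdub overlap.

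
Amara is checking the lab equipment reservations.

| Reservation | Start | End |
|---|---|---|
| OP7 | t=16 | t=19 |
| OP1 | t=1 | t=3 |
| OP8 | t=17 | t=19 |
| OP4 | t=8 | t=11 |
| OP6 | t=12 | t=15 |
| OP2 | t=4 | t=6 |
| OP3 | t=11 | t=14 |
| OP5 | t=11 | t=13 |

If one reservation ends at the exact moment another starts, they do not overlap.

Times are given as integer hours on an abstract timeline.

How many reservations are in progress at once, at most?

Sort all start/end points and keep a running count:
t=1 start OP1 → 1
t=3 end OP1 → 0
t=4 start OP2 → 1
t=6 end OP2 → 0
t=8 start OP4 → 1
t=11 end OP4 → 0
t=11 start OP3 → 1
t=11 start OP5 → 2
t=12 start OP6 → 3
t=13 end OP5 → 2
t=14 end OP3 → 1
t=15 end OP6 → 0
t=16 start OP7 → 1
t=17 start OP8 → 2
t=19 end OP7 → 1
t=19 end OP8 → 0
Peak is 3, at t=12 (OP3, OP5, OP6).

3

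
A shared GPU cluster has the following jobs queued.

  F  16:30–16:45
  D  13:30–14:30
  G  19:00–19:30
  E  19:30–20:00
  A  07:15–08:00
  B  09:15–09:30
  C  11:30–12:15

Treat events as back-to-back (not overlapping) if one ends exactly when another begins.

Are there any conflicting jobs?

No

Two intervals overlap when each starts before the other ends.
Sorted by start: A, B, C, D, F, G, E.
B starts after A ends — done with A.
C starts after B ends — done with B.
D starts after C ends — done with C.
F starts after D ends — done with D.
G starts after F ends — done with F.
E starts exactly when G ends (back-to-back, no overlap).
Every pair is clear; the schedule has no overlaps.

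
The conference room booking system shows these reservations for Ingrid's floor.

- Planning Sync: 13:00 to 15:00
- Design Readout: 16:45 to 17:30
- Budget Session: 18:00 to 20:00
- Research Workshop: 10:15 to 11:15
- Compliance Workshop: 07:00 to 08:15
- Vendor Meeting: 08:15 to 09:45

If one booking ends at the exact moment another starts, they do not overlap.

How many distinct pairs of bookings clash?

Two intervals overlap when each starts before the other ends.
Sorted by start: Compliance Workshop, Vendor Meeting, Research Workshop, Planning Sync, Design Readout, Budget Session.
Vendor Meeting starts exactly when Compliance Workshop ends (back-to-back, no overlap), so nothing later overlaps Compliance Workshop either.
Research Workshop starts after Vendor Meeting ends, so nothing later overlaps Vendor Meeting either.
Planning Sync starts after Research Workshop ends, so nothing later overlaps Research Workshop either.
Design Readout starts after Planning Sync ends, so nothing later overlaps Planning Sync either.
Budget Session starts after Design Readout ends.
No pair overlaps.

0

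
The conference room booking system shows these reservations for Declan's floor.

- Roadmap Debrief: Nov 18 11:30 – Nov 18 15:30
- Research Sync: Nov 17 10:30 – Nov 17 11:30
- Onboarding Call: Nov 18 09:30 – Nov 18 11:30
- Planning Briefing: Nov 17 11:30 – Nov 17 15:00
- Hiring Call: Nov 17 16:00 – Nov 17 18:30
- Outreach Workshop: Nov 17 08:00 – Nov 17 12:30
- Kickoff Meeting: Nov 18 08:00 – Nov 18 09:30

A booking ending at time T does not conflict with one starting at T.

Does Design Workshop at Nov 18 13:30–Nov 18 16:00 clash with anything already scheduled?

Yes — it overlaps Roadmap Debrief

Outreach Workshop: ends Nov 17 12:30 at or before Design Workshop starts Nov 18 13:30 → clear.
Research Sync: ends Nov 17 11:30 at or before Design Workshop starts Nov 18 13:30 → clear.
Planning Briefing: ends Nov 17 15:00 at or before Design Workshop starts Nov 18 13:30 → clear.
Hiring Call: ends Nov 17 18:30 at or before Design Workshop starts Nov 18 13:30 → clear.
Kickoff Meeting: ends Nov 18 09:30 at or before Design Workshop starts Nov 18 13:30 → clear.
Onboarding Call: ends Nov 18 11:30 at or before Design Workshop starts Nov 18 13:30 → clear.
Roadmap Debrief: starts Nov 18 11:30 before Design Workshop ends Nov 18 16:00, and ends Nov 18 15:30 after Design Workshop starts Nov 18 13:30 → overlap.
Design Workshop overlaps Roadmap Debrief.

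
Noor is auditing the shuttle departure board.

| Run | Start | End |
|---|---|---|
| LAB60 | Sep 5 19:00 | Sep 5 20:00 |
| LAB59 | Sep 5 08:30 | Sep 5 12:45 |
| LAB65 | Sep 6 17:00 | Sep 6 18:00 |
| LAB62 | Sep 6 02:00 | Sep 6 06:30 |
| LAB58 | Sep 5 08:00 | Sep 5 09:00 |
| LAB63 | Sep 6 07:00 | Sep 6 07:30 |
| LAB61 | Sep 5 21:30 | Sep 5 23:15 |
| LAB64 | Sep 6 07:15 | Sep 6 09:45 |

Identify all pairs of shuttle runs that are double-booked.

LAB58 & LAB59, LAB63 & LAB64

Sorted by start: LAB58, LAB59, LAB60, LAB61, LAB62, LAB63, LAB64, LAB65.
LAB59 starts before LAB58 ends → LAB58 and LAB59 overlap.
LAB60 starts after LAB58 ends, so nothing later overlaps LAB58 either.
LAB60 starts after LAB59 ends, so nothing later overlaps LAB59 either.
LAB61 starts after LAB60 ends, so nothing later overlaps LAB60 either.
LAB62 starts after LAB61 ends, so nothing later overlaps LAB61 either.
LAB63 starts after LAB62 ends, so nothing later overlaps LAB62 either.
LAB64 starts before LAB63 ends → LAB63 and LAB64 overlap.
LAB65 starts after LAB63 ends.
LAB65 starts after LAB64 ends.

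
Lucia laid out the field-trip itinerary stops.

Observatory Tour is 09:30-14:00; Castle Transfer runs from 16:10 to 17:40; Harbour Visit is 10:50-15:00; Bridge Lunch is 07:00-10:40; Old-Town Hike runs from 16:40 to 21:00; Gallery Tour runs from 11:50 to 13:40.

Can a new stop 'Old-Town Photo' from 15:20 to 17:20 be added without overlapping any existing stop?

Bridge Lunch: ends 10:40 at or before Old-Town Photo starts 15:20 → clear.
Observatory Tour: ends 14:00 at or before Old-Town Photo starts 15:20 → clear.
Harbour Visit: ends 15:00 at or before Old-Town Photo starts 15:20 → clear.
Gallery Tour: ends 13:40 at or before Old-Town Photo starts 15:20 → clear.
Castle Transfer: starts 16:10 before Old-Town Photo ends 17:20, and ends 17:40 after Old-Town Photo starts 15:20 → overlap.
Old-Town Hike: starts 16:40 before Old-Town Photo ends 17:20, and ends 21:00 after Old-Town Photo starts 15:20 → overlap.
Old-Town Photo overlaps Castle Transfer, Old-Town Hike.

No — it overlaps Castle Transfer, Old-Town Hike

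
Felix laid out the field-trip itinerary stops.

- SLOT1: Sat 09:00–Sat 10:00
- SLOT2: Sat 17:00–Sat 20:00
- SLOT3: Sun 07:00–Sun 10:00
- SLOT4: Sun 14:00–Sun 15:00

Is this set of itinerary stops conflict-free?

Yes

Sorted by start: SLOT1, SLOT2, SLOT3, SLOT4.
SLOT2 starts after SLOT1 ends, so nothing later overlaps SLOT1 either.
SLOT3 starts after SLOT2 ends, so nothing later overlaps SLOT2 either.
SLOT4 starts after SLOT3 ends.
Every pair is clear; the schedule has no overlaps.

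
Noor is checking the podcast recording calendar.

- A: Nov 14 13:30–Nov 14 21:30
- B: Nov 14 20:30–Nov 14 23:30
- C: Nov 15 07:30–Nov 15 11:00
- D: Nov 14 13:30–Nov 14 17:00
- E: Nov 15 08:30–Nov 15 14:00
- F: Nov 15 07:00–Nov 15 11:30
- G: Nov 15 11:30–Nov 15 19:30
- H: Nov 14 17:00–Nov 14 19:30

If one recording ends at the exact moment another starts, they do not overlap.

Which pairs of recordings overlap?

A & B, A & D, A & H, C & E, C & F, E & F, E & G

Sorted by start: A, D, H, B, F, C, E, G.
D starts before A ends → A and D overlap.
H starts before A ends → A and H overlap.
B starts before A ends → A and B overlap.
F starts after A ends, so nothing later overlaps A either.
H starts exactly when D ends (back-to-back, no overlap), so nothing later overlaps D either.
B starts after H ends, so nothing later overlaps H either.
F starts after B ends, so nothing later overlaps B either.
C starts before F ends → F and C overlap.
E starts before F ends → F and E overlap.
G starts exactly when F ends (back-to-back, no overlap).
E starts before C ends → C and E overlap.
G starts after C ends.
G starts before E ends → E and G overlap.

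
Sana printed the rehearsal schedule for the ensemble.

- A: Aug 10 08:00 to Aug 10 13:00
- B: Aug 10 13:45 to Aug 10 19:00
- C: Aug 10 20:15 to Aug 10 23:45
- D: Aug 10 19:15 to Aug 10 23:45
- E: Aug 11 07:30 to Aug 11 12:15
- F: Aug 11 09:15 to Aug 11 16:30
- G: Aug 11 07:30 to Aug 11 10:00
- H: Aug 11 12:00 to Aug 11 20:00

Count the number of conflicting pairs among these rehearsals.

6

Sorted by start: A, B, D, C, E, G, F, H.
B starts after A ends, so A has no further overlaps.
D starts after B ends, so B has no further overlaps.
C starts before D ends → D and C overlap.
E starts after D ends, so D has no further overlaps.
E starts after C ends, so C has no further overlaps.
G starts before E ends → E and G overlap.
F starts before E ends → E and F overlap.
H starts before E ends → E and H overlap.
F starts before G ends → G and F overlap.
H starts after G ends.
H starts before F ends → F and H overlap.
Overlapping pairs: C & D, E & F, E & G, E & H, F & G, F & H — 6 in total.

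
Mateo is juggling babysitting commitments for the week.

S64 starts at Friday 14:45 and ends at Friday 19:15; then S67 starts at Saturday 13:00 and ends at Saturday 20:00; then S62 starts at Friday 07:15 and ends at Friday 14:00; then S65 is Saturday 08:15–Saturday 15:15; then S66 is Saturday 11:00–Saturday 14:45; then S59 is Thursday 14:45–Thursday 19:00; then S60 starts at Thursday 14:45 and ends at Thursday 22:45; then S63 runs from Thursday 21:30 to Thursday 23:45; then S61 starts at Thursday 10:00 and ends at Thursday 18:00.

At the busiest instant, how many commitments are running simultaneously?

Sort all start/end points and keep a running count:
Thursday 10:00 start S61 → 1
Thursday 14:45 start S59 → 2
Thursday 14:45 start S60 → 3
Thursday 18:00 end S61 → 2
Thursday 19:00 end S59 → 1
Thursday 21:30 start S63 → 2
Thursday 22:45 end S60 → 1
Thursday 23:45 end S63 → 0
Friday 07:15 start S62 → 1
Friday 14:00 end S62 → 0
Friday 14:45 start S64 → 1
Friday 19:15 end S64 → 0
Saturday 08:15 start S65 → 1
Saturday 11:00 start S66 → 2
Saturday 13:00 start S67 → 3
Saturday 14:45 end S66 → 2
Saturday 15:15 end S65 → 1
Saturday 20:00 end S67 → 0
Peak is 3, at Thursday 14:45 (S59, S60, S61).

3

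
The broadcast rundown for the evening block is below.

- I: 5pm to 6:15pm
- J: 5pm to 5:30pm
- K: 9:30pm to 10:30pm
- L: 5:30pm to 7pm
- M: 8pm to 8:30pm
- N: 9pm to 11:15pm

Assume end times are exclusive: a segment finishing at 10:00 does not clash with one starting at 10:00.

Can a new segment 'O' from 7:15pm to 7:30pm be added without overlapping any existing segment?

Yes — the slot is free

I: ends 6:15pm at or before O starts 7:15pm → clear.
J: ends 5:30pm at or before O starts 7:15pm → clear.
L: ends 7pm at or before O starts 7:15pm → clear.
M: starts 8pm at or after O ends 7:30pm → clear.
N: starts 9pm at or after O ends 7:30pm → clear.
K: starts 9:30pm at or after O ends 7:30pm → clear.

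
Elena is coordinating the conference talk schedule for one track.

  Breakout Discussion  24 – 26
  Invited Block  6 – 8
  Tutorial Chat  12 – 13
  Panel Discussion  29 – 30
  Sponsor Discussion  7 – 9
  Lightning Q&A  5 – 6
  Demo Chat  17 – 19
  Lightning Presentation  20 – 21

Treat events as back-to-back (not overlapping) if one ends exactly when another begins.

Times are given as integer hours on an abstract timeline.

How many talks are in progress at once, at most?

Walk through starts and ends in time order (an end at T is processed before a start at T):
5 start Lightning Q&A → 1
6 end Lightning Q&A → 0
6 start Invited Block → 1
7 start Sponsor Discussion → 2
8 end Invited Block → 1
9 end Sponsor Discussion → 0
12 start Tutorial Chat → 1
13 end Tutorial Chat → 0
17 start Demo Chat → 1
19 end Demo Chat → 0
20 start Lightning Presentation → 1
21 end Lightning Presentation → 0
24 start Breakout Discussion → 1
26 end Breakout Discussion → 0
29 start Panel Discussion → 1
30 end Panel Discussion → 0
Peak is 2, at 7 (Invited Block, Sponsor Discussion).

2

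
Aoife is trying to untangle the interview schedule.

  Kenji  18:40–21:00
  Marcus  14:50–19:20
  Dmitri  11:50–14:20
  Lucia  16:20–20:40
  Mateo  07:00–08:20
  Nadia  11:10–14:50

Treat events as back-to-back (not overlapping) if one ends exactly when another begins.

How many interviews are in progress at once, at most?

Walk through starts and ends in time order (an end at T is processed before a start at T):
07:00 start Mateo → 1
08:20 end Mateo → 0
11:10 start Nadia → 1
11:50 start Dmitri → 2
14:20 end Dmitri → 1
14:50 end Nadia → 0
14:50 start Marcus → 1
16:20 start Lucia → 2
18:40 start Kenji → 3
19:20 end Marcus → 2
20:40 end Lucia → 1
21:00 end Kenji → 0
Peak is 3, at 18:40 (Kenji, Lucia, Marcus).

3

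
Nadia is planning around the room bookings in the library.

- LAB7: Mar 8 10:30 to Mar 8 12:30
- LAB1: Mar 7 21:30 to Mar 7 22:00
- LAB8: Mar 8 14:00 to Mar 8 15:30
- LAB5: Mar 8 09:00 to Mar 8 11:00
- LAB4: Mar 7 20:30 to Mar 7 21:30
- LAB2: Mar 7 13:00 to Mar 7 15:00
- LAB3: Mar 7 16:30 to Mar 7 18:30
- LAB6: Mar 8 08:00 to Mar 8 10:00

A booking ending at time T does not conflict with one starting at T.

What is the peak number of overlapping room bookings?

Sort all start/end points and keep a running count:
Mar 7 13:00 start LAB2 → 1
Mar 7 15:00 end LAB2 → 0
Mar 7 16:30 start LAB3 → 1
Mar 7 18:30 end LAB3 → 0
Mar 7 20:30 start LAB4 → 1
Mar 7 21:30 end LAB4 → 0
Mar 7 21:30 start LAB1 → 1
Mar 7 22:00 end LAB1 → 0
Mar 8 08:00 start LAB6 → 1
Mar 8 09:00 start LAB5 → 2
Mar 8 10:00 end LAB6 → 1
Mar 8 10:30 start LAB7 → 2
Mar 8 11:00 end LAB5 → 1
Mar 8 12:30 end LAB7 → 0
Mar 8 14:00 start LAB8 → 1
Mar 8 15:30 end LAB8 → 0
Peak is 2, at Mar 8 09:00 (LAB5, LAB6).

2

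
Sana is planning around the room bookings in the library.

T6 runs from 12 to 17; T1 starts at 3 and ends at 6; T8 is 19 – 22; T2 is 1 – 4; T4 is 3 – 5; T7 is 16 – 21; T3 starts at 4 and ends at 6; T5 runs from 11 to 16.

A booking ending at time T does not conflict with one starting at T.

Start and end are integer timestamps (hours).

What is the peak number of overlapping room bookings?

3

Walk through starts and ends in time order (an end at T is processed before a start at T):
1 start T2 → 1
3 start T1 → 2
3 start T4 → 3
4 end T2 → 2
4 start T3 → 3
5 end T4 → 2
6 end T1 → 1
6 end T3 → 0
11 start T5 → 1
12 start T6 → 2
16 end T5 → 1
16 start T7 → 2
17 end T6 → 1
19 start T8 → 2
21 end T7 → 1
22 end T8 → 0
Peak is 3, at 3 (T1, T2, T4).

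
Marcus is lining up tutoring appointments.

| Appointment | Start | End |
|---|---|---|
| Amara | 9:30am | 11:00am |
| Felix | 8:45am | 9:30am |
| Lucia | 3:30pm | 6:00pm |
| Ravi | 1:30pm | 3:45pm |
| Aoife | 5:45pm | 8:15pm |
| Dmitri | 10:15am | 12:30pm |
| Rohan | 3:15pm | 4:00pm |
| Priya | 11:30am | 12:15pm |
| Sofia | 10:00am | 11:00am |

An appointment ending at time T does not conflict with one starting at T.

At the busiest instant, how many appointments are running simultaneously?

Walk through starts and ends in time order (an end at T is processed before a start at T):
8:45am start Felix → 1
9:30am end Felix → 0
9:30am start Amara → 1
10:00am start Sofia → 2
10:15am start Dmitri → 3
11:00am end Amara → 2
11:00am end Sofia → 1
11:30am start Priya → 2
12:15pm end Priya → 1
12:30pm end Dmitri → 0
1:30pm start Ravi → 1
3:15pm start Rohan → 2
3:30pm start Lucia → 3
3:45pm end Ravi → 2
4:00pm end Rohan → 1
5:45pm start Aoife → 2
6:00pm end Lucia → 1
8:15pm end Aoife → 0
Peak is 3, at 10:15am (Amara, Dmitri, Sofia).

3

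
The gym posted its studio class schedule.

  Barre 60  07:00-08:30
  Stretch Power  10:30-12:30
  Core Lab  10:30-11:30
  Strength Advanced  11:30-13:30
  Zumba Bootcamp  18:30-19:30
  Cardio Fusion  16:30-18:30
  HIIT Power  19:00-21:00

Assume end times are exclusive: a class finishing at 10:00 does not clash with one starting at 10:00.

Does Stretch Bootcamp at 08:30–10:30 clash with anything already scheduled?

Barre 60: ends 08:30 at or before Stretch Bootcamp starts 08:30 → clear.
Stretch Power: starts 10:30 at or after Stretch Bootcamp ends 10:30 → clear.
Core Lab: starts 10:30 at or after Stretch Bootcamp ends 10:30 → clear.
Strength Advanced: starts 11:30 at or after Stretch Bootcamp ends 10:30 → clear.
Cardio Fusion: starts 16:30 at or after Stretch Bootcamp ends 10:30 → clear.
Zumba Bootcamp: starts 18:30 at or after Stretch Bootcamp ends 10:30 → clear.
HIIT Power: starts 19:00 at or after Stretch Bootcamp ends 10:30 → clear.

No — it doesn't clash with anything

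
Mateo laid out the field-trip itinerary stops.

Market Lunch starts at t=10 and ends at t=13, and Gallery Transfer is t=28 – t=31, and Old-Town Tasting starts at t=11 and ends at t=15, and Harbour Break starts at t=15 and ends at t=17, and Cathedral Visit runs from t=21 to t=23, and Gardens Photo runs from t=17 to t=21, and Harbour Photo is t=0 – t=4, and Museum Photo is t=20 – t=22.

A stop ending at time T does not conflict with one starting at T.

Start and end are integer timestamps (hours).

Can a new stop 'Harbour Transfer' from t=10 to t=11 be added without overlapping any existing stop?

Harbour Photo: ends t=4 at or before Harbour Transfer starts t=10 → clear.
Market Lunch: starts t=10 before Harbour Transfer ends t=11, and ends t=13 after Harbour Transfer starts t=10 → overlap.
Old-Town Tasting: starts t=11 at or after Harbour Transfer ends t=11 → clear.
Harbour Break: starts t=15 at or after Harbour Transfer ends t=11 → clear.
Gardens Photo: starts t=17 at or after Harbour Transfer ends t=11 → clear.
Museum Photo: starts t=20 at or after Harbour Transfer ends t=11 → clear.
Cathedral Visit: starts t=21 at or after Harbour Transfer ends t=11 → clear.
Gallery Transfer: starts t=28 at or after Harbour Transfer ends t=11 → clear.
Harbour Transfer overlaps Market Lunch.

No — it overlaps Market Lunch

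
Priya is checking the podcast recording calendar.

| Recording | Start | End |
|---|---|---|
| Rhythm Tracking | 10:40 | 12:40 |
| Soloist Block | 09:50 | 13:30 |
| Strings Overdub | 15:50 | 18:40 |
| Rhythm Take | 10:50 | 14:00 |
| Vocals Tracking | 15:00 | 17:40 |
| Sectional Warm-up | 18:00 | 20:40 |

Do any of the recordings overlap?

Two intervals overlap when each starts before the other ends.
Sorted by start: Soloist Block, Rhythm Tracking, Rhythm Take, Vocals Tracking, Strings Overdub, Sectional Warm-up.
Rhythm Tracking starts before Soloist Block ends → Soloist Block and Rhythm Tracking overlap.
That's a conflict, so the schedule is not conflict-free.

Yes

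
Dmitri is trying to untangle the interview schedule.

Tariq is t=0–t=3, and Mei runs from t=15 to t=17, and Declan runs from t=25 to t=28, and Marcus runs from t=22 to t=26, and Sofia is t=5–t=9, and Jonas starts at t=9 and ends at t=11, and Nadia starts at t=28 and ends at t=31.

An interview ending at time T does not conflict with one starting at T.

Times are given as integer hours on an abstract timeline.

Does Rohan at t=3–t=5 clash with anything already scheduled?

No — it doesn't clash with anything

Tariq: ends t=3 at or before Rohan starts t=3 → clear.
Sofia: starts t=5 at or after Rohan ends t=5 → clear.
Jonas: starts t=9 at or after Rohan ends t=5 → clear.
Mei: starts t=15 at or after Rohan ends t=5 → clear.
Marcus: starts t=22 at or after Rohan ends t=5 → clear.
Declan: starts t=25 at or after Rohan ends t=5 → clear.
Nadia: starts t=28 at or after Rohan ends t=5 → clear.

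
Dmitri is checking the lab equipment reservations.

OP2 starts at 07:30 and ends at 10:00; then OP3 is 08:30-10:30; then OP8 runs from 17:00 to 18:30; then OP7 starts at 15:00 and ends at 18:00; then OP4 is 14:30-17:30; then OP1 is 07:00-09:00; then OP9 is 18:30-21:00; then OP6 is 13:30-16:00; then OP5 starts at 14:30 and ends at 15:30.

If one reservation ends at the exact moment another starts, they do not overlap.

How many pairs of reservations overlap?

11

Sorted by start: OP1, OP2, OP3, OP6, OP4, OP5, OP7, OP8, OP9.
OP2 starts before OP1 ends → OP1 and OP2 overlap.
OP3 starts before OP1 ends → OP1 and OP3 overlap.
OP6 starts after OP1 ends — done with OP1.
OP3 starts before OP2 ends → OP2 and OP3 overlap.
OP6 starts after OP2 ends — done with OP2.
OP6 starts after OP3 ends — done with OP3.
OP4 starts before OP6 ends → OP6 and OP4 overlap.
OP5 starts before OP6 ends → OP6 and OP5 overlap.
OP7 starts before OP6 ends → OP6 and OP7 overlap.
OP8 starts after OP6 ends — done with OP6.
OP5 starts before OP4 ends → OP4 and OP5 overlap.
OP7 starts before OP4 ends → OP4 and OP7 overlap.
OP8 starts before OP4 ends → OP4 and OP8 overlap.
OP9 starts after OP4 ends.
OP7 starts before OP5 ends → OP5 and OP7 overlap.
OP8 starts after OP5 ends — done with OP5.
OP8 starts before OP7 ends → OP7 and OP8 overlap.
OP9 starts after OP7 ends.
OP9 starts exactly when OP8 ends (back-to-back, no overlap).
Overlapping pairs: OP1 & OP2, OP1 & OP3, OP2 & OP3, OP4 & OP5, OP4 & OP6, OP4 & OP7, OP4 & OP8, OP5 & OP6, OP5 & OP7, OP6 & OP7, OP7 & OP8 — 11 in total.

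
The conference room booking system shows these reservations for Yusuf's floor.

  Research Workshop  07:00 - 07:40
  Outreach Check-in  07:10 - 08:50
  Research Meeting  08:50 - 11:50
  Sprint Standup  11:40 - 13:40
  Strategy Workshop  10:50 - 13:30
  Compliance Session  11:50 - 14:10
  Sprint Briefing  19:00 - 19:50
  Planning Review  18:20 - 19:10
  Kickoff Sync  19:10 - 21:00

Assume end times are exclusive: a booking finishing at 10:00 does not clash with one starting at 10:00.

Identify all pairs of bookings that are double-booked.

Compliance Session & Sprint Standup, Compliance Session & Strategy Workshop, Kickoff Sync & Sprint Briefing, Outreach Check-in & Research Workshop, Planning Review & Sprint Briefing, Research Meeting & Sprint Standup, Research Meeting & Strategy Workshop, Sprint Standup & Strategy Workshop

Check each pair: they overlap iff neither finishes before the other starts.
Sorted by start: Research Workshop, Outreach Check-in, Research Meeting, Strategy Workshop, Sprint Standup, Compliance Session, Planning Review, Sprint Briefing, Kickoff Sync.
Outreach Check-in starts before Research Workshop ends → Research Workshop and Outreach Check-in overlap.
Research Meeting starts after Research Workshop ends; Research Workshop is clear from here.
Research Meeting starts exactly when Outreach Check-in ends (back-to-back, no overlap); Outreach Check-in is clear from here.
Strategy Workshop starts before Research Meeting ends → Research Meeting and Strategy Workshop overlap.
Sprint Standup starts before Research Meeting ends → Research Meeting and Sprint Standup overlap.
Compliance Session starts exactly when Research Meeting ends (back-to-back, no overlap); Research Meeting is clear from here.
Sprint Standup starts before Strategy Workshop ends → Strategy Workshop and Sprint Standup overlap.
Compliance Session starts before Strategy Workshop ends → Strategy Workshop and Compliance Session overlap.
Planning Review starts after Strategy Workshop ends; Strategy Workshop is clear from here.
Compliance Session starts before Sprint Standup ends → Sprint Standup and Compliance Session overlap.
Planning Review starts after Sprint Standup ends; Sprint Standup is clear from here.
Planning Review starts after Compliance Session ends; Compliance Session is clear from here.
Sprint Briefing starts before Planning Review ends → Planning Review and Sprint Briefing overlap.
Kickoff Sync starts exactly when Planning Review ends (back-to-back, no overlap).
Kickoff Sync starts before Sprint Briefing ends → Sprint Briefing and Kickoff Sync overlap.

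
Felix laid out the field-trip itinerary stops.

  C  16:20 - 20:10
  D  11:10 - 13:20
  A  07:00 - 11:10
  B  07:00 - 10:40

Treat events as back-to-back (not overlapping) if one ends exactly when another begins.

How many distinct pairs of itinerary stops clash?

1

Check each pair: they overlap iff neither finishes before the other starts.
Sorted by start: A, B, D, C.
B starts before A ends → A and B overlap.
D starts exactly when A ends (back-to-back, no overlap); A is clear from here.
D starts after B ends; B is clear from here.
C starts after D ends.
Overlapping pairs: A & B — 1 in total.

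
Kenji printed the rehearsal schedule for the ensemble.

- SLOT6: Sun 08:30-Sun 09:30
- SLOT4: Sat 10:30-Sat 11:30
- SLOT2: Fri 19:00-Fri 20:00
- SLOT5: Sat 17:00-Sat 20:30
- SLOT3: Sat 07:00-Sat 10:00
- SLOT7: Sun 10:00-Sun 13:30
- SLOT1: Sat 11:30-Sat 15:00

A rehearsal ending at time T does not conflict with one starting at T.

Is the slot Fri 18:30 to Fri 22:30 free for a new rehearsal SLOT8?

SLOT2: starts Fri 19:00 before SLOT8 ends Fri 22:30, and ends Fri 20:00 after SLOT8 starts Fri 18:30 → overlap.
SLOT3: starts Sat 07:00 at or after SLOT8 ends Fri 22:30 → clear.
SLOT4: starts Sat 10:30 at or after SLOT8 ends Fri 22:30 → clear.
SLOT1: starts Sat 11:30 at or after SLOT8 ends Fri 22:30 → clear.
SLOT5: starts Sat 17:00 at or after SLOT8 ends Fri 22:30 → clear.
SLOT6: starts Sun 08:30 at or after SLOT8 ends Fri 22:30 → clear.
SLOT7: starts Sun 10:00 at or after SLOT8 ends Fri 22:30 → clear.
SLOT8 overlaps SLOT2.

No — it overlaps SLOT2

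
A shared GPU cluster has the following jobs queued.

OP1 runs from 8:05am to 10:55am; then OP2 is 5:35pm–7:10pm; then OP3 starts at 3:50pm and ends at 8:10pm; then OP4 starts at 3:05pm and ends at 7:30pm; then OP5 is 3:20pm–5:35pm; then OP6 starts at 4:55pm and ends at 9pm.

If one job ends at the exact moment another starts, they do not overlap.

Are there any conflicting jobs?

Yes

Sorted by start: OP1, OP4, OP5, OP3, OP6, OP2.
OP4 starts after OP1 ends; OP1 is clear from here.
OP5 starts before OP4 ends → OP4 and OP5 overlap.
That's a conflict, so the schedule is not conflict-free.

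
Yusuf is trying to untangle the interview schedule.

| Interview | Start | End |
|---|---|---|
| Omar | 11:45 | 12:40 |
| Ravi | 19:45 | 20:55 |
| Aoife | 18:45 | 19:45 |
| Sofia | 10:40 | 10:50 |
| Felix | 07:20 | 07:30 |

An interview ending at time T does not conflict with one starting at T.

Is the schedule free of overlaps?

Yes

Sorted by start: Felix, Sofia, Omar, Aoife, Ravi.
Sofia starts after Felix ends; Felix is clear from here.
Omar starts after Sofia ends; Sofia is clear from here.
Aoife starts after Omar ends; Omar is clear from here.
Ravi starts exactly when Aoife ends (back-to-back, no overlap).
Every pair is clear; the schedule has no overlaps.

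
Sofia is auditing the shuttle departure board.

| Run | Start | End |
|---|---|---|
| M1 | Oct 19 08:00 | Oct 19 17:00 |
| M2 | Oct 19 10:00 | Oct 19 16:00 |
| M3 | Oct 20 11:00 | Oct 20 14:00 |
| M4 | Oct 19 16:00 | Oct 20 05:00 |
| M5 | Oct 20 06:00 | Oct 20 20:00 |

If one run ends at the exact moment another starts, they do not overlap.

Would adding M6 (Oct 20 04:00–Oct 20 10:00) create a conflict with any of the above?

M1: ends Oct 19 17:00 at or before M6 starts Oct 20 04:00 → clear.
M2: ends Oct 19 16:00 at or before M6 starts Oct 20 04:00 → clear.
M4: starts Oct 19 16:00 before M6 ends Oct 20 10:00, and ends Oct 20 05:00 after M6 starts Oct 20 04:00 → overlap.
M5: starts Oct 20 06:00 before M6 ends Oct 20 10:00, and ends Oct 20 20:00 after M6 starts Oct 20 04:00 → overlap.
M3: starts Oct 20 11:00 at or after M6 ends Oct 20 10:00 → clear.
M6 overlaps M4, M5.

Yes — it overlaps M4, M5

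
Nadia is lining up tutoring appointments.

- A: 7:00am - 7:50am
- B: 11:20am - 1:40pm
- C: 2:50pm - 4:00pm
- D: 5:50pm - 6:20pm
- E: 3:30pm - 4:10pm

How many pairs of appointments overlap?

Sorted by start: A, B, C, E, D.
B starts after A ends — done with A.
C starts after B ends — done with B.
E starts before C ends → C and E overlap.
D starts after C ends.
D starts after E ends.
Overlapping pairs: C & E — 1 in total.

1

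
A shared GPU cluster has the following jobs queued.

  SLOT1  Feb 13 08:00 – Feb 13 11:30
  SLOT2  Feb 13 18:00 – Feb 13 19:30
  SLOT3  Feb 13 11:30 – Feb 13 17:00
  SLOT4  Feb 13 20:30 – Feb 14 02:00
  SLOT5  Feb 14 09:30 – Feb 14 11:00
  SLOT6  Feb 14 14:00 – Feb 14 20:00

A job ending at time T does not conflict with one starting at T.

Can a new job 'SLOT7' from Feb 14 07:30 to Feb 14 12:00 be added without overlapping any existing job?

SLOT1: ends Feb 13 11:30 at or before SLOT7 starts Feb 14 07:30 → clear.
SLOT3: ends Feb 13 17:00 at or before SLOT7 starts Feb 14 07:30 → clear.
SLOT2: ends Feb 13 19:30 at or before SLOT7 starts Feb 14 07:30 → clear.
SLOT4: ends Feb 14 02:00 at or before SLOT7 starts Feb 14 07:30 → clear.
SLOT5: starts Feb 14 09:30 before SLOT7 ends Feb 14 12:00, and ends Feb 14 11:00 after SLOT7 starts Feb 14 07:30 → overlap.
SLOT6: starts Feb 14 14:00 at or after SLOT7 ends Feb 14 12:00 → clear.
SLOT7 overlaps SLOT5.

No — it overlaps SLOT5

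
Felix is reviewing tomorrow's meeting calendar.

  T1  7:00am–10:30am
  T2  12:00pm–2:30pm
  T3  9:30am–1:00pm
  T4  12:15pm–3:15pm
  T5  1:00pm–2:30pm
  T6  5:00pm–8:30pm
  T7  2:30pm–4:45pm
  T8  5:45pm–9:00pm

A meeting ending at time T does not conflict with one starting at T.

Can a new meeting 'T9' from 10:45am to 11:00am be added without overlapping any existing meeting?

No — it overlaps T3

T1: ends 10:30am at or before T9 starts 10:45am → clear.
T3: starts 9:30am before T9 ends 11:00am, and ends 1:00pm after T9 starts 10:45am → overlap.
T2: starts 12:00pm at or after T9 ends 11:00am → clear.
T4: starts 12:15pm at or after T9 ends 11:00am → clear.
T5: starts 1:00pm at or after T9 ends 11:00am → clear.
T7: starts 2:30pm at or after T9 ends 11:00am → clear.
T6: starts 5:00pm at or after T9 ends 11:00am → clear.
T8: starts 5:45pm at or after T9 ends 11:00am → clear.
T9 overlaps T3.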